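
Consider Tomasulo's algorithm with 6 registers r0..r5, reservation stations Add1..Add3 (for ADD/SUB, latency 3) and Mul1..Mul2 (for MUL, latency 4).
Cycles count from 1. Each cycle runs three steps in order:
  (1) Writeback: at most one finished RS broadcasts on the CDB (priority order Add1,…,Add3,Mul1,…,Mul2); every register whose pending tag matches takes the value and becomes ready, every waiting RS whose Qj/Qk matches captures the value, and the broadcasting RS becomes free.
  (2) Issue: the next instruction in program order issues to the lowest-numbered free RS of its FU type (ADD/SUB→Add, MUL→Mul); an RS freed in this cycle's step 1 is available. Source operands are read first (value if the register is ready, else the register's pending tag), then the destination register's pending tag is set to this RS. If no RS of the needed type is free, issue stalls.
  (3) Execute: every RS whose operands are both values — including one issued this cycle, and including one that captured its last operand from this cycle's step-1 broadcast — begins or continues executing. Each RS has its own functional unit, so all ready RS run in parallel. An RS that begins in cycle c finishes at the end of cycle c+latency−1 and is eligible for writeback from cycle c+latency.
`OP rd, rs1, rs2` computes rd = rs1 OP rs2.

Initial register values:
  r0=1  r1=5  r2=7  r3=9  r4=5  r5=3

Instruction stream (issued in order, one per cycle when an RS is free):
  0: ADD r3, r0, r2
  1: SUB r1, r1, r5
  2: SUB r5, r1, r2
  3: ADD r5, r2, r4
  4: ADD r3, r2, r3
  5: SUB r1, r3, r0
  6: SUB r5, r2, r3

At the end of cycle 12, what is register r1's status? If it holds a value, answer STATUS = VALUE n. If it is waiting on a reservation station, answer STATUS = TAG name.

c1: issue ADD r3<-Add1 | r0:1,r1:5,r2:7,r3:Add1,r4:5,r5:3
c2: issue SUB r1<-Add2 | r0:1,r1:Add2,r2:7,r3:Add1,r4:5,r5:3
c3: issue SUB r5<-Add3 | r0:1,r1:Add2,r2:7,r3:Add1,r4:5,r5:Add3
c4: CDB Add1=8; issue ADD r5<-Add1 | r0:1,r1:Add2,r2:7,r3:8,r4:5,r5:Add1
c5: CDB Add2=2; issue ADD r3<-Add2 | r0:1,r1:2,r2:7,r3:Add2,r4:5,r5:Add1
c6: stall | r0:1,r1:2,r2:7,r3:Add2,r4:5,r5:Add1
c7: CDB Add1=12; issue SUB r1<-Add1 | r0:1,r1:Add1,r2:7,r3:Add2,r4:5,r5:12
c8: CDB Add2=15; issue SUB r5<-Add2 | r0:1,r1:Add1,r2:7,r3:15,r4:5,r5:Add2
c9: CDB Add3=-5 | r0:1,r1:Add1,r2:7,r3:15,r4:5,r5:Add2
c10: - | r0:1,r1:Add1,r2:7,r3:15,r4:5,r5:Add2
c11: CDB Add1=14 | r0:1,r1:14,r2:7,r3:15,r4:5,r5:Add2
c12: CDB Add2=-8 | r0:1,r1:14,r2:7,r3:15,r4:5,r5:-8

STATUS = VALUE 14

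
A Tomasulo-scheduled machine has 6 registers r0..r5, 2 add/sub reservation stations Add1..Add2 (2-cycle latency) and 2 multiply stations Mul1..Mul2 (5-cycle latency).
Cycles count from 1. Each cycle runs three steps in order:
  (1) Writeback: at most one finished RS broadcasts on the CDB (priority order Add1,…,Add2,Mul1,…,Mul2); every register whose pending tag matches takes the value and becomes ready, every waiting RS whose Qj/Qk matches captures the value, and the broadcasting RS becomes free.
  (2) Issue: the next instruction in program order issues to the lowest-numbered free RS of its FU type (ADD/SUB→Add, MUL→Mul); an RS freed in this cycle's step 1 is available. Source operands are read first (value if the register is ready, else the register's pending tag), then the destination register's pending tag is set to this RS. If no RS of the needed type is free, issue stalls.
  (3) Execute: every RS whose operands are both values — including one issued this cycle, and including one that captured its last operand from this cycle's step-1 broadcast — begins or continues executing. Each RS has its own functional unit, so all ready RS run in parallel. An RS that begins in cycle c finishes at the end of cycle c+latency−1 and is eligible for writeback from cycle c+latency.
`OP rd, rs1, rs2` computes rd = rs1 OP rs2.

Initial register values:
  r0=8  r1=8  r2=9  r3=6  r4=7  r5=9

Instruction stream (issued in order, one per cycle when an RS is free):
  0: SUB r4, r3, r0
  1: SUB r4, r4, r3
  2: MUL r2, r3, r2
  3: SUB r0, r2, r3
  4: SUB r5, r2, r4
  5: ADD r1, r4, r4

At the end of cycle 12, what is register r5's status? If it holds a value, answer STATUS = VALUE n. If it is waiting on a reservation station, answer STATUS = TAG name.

STATUS = VALUE 62

  c1: issue SUB r4<-Add1  regs: r0:8,r1:8,r2:9,r3:6,r4:Add1,r5:9
  c2: issue SUB r4<-Add2  regs: r0:8,r1:8,r2:9,r3:6,r4:Add2,r5:9
  c3: CDB Add1=-2; issue MUL r2<-Mul1  regs: r0:8,r1:8,r2:Mul1,r3:6,r4:Add2,r5:9
  c4: issue SUB r0<-Add1  regs: r0:Add1,r1:8,r2:Mul1,r3:6,r4:Add2,r5:9
  c5: CDB Add2=-8; issue SUB r5<-Add2  regs: r0:Add1,r1:8,r2:Mul1,r3:6,r4:-8,r5:Add2
  c6: stall  regs: r0:Add1,r1:8,r2:Mul1,r3:6,r4:-8,r5:Add2
  c7: stall  regs: r0:Add1,r1:8,r2:Mul1,r3:6,r4:-8,r5:Add2
  c8: CDB Mul1=54; stall  regs: r0:Add1,r1:8,r2:54,r3:6,r4:-8,r5:Add2
  c9: stall  regs: r0:Add1,r1:8,r2:54,r3:6,r4:-8,r5:Add2
  c10: CDB Add1=48; issue ADD r1<-Add1  regs: r0:48,r1:Add1,r2:54,r3:6,r4:-8,r5:Add2
  c11: CDB Add2=62  regs: r0:48,r1:Add1,r2:54,r3:6,r4:-8,r5:62
  c12: CDB Add1=-16  regs: r0:48,r1:-16,r2:54,r3:6,r4:-8,r5:62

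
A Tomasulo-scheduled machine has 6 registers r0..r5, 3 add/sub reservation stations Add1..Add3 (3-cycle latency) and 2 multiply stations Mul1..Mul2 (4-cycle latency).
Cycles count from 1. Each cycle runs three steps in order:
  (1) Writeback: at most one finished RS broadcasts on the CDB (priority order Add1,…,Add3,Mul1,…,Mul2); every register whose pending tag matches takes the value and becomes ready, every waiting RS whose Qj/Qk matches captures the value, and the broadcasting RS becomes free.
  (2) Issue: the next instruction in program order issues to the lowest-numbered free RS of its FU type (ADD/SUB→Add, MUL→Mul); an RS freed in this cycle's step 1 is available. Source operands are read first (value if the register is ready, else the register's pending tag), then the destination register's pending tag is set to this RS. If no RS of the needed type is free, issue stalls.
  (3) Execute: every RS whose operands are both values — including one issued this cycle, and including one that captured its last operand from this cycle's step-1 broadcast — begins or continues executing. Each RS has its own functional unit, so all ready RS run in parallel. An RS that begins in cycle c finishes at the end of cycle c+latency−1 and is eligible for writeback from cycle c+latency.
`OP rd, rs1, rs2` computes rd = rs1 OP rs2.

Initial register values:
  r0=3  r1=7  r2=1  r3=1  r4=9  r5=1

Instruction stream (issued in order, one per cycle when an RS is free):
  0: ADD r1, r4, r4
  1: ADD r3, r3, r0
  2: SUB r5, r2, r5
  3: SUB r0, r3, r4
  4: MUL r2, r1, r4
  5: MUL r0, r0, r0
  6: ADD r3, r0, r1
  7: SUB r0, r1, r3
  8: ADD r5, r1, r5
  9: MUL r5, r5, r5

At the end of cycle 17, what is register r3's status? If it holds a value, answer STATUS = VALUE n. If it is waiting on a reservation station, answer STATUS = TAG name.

  c1: issue ADD r1<-Add1  regs: r0:3,r1:Add1,r2:1,r3:1,r4:9,r5:1
  c2: issue ADD r3<-Add2  regs: r0:3,r1:Add1,r2:1,r3:Add2,r4:9,r5:1
  c3: issue SUB r5<-Add3  regs: r0:3,r1:Add1,r2:1,r3:Add2,r4:9,r5:Add3
  c4: CDB Add1=18; issue SUB r0<-Add1  regs: r0:Add1,r1:18,r2:1,r3:Add2,r4:9,r5:Add3
  c5: CDB Add2=4; issue MUL r2<-Mul1  regs: r0:Add1,r1:18,r2:Mul1,r3:4,r4:9,r5:Add3
  c6: CDB Add3=0; issue MUL r0<-Mul2  regs: r0:Mul2,r1:18,r2:Mul1,r3:4,r4:9,r5:0
  c7: issue ADD r3<-Add2  regs: r0:Mul2,r1:18,r2:Mul1,r3:Add2,r4:9,r5:0
  c8: CDB Add1=-5; issue SUB r0<-Add1  regs: r0:Add1,r1:18,r2:Mul1,r3:Add2,r4:9,r5:0
  c9: CDB Mul1=162; issue ADD r5<-Add3  regs: r0:Add1,r1:18,r2:162,r3:Add2,r4:9,r5:Add3
  c10: issue MUL r5<-Mul1  regs: r0:Add1,r1:18,r2:162,r3:Add2,r4:9,r5:Mul1
  c11: -  regs: r0:Add1,r1:18,r2:162,r3:Add2,r4:9,r5:Mul1
  c12: CDB Add3=18  regs: r0:Add1,r1:18,r2:162,r3:Add2,r4:9,r5:Mul1
  c13: CDB Mul2=25  regs: r0:Add1,r1:18,r2:162,r3:Add2,r4:9,r5:Mul1
  c14: -  regs: r0:Add1,r1:18,r2:162,r3:Add2,r4:9,r5:Mul1
  c15: -  regs: r0:Add1,r1:18,r2:162,r3:Add2,r4:9,r5:Mul1
  c16: CDB Add2=43  regs: r0:Add1,r1:18,r2:162,r3:43,r4:9,r5:Mul1
  c17: CDB Mul1=324  regs: r0:Add1,r1:18,r2:162,r3:43,r4:9,r5:324

STATUS = VALUE 43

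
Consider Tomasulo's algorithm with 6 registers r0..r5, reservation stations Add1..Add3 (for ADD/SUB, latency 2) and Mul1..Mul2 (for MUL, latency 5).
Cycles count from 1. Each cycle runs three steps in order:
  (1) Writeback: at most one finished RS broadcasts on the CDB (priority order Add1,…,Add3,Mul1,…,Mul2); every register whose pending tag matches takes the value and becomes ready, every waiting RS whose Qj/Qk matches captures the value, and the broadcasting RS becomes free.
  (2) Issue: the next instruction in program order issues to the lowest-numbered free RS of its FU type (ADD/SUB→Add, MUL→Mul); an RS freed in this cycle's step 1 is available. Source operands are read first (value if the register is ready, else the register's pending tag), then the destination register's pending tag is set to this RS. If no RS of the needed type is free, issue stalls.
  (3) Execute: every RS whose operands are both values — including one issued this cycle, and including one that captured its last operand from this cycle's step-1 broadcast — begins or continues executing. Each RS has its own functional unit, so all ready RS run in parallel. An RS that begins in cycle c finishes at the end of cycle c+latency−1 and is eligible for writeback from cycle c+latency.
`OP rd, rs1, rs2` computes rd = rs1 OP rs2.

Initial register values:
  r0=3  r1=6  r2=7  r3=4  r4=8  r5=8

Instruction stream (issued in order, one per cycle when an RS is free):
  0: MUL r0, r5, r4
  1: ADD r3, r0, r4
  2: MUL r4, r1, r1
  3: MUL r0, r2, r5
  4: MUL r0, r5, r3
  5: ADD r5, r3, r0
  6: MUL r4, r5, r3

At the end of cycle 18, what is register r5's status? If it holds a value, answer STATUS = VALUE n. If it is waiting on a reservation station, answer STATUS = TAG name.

STATUS = VALUE 648

  c1: issue MUL r0<-Mul1  regs: r0:Mul1,r1:6,r2:7,r3:4,r4:8,r5:8
  c2: issue ADD r3<-Add1  regs: r0:Mul1,r1:6,r2:7,r3:Add1,r4:8,r5:8
  c3: issue MUL r4<-Mul2  regs: r0:Mul1,r1:6,r2:7,r3:Add1,r4:Mul2,r5:8
  c4: stall  regs: r0:Mul1,r1:6,r2:7,r3:Add1,r4:Mul2,r5:8
  c5: stall  regs: r0:Mul1,r1:6,r2:7,r3:Add1,r4:Mul2,r5:8
  c6: CDB Mul1=64; issue MUL r0<-Mul1  regs: r0:Mul1,r1:6,r2:7,r3:Add1,r4:Mul2,r5:8
  c7: stall  regs: r0:Mul1,r1:6,r2:7,r3:Add1,r4:Mul2,r5:8
  c8: CDB Add1=72; stall  regs: r0:Mul1,r1:6,r2:7,r3:72,r4:Mul2,r5:8
  c9: CDB Mul2=36; issue MUL r0<-Mul2  regs: r0:Mul2,r1:6,r2:7,r3:72,r4:36,r5:8
  c10: issue ADD r5<-Add1  regs: r0:Mul2,r1:6,r2:7,r3:72,r4:36,r5:Add1
  c11: CDB Mul1=56; issue MUL r4<-Mul1  regs: r0:Mul2,r1:6,r2:7,r3:72,r4:Mul1,r5:Add1
  c12: -  regs: r0:Mul2,r1:6,r2:7,r3:72,r4:Mul1,r5:Add1
  c13: -  regs: r0:Mul2,r1:6,r2:7,r3:72,r4:Mul1,r5:Add1
  c14: CDB Mul2=576  regs: r0:576,r1:6,r2:7,r3:72,r4:Mul1,r5:Add1
  c15: -  regs: r0:576,r1:6,r2:7,r3:72,r4:Mul1,r5:Add1
  c16: CDB Add1=648  regs: r0:576,r1:6,r2:7,r3:72,r4:Mul1,r5:648
  c17: -  regs: r0:576,r1:6,r2:7,r3:72,r4:Mul1,r5:648
  c18: -  regs: r0:576,r1:6,r2:7,r3:72,r4:Mul1,r5:648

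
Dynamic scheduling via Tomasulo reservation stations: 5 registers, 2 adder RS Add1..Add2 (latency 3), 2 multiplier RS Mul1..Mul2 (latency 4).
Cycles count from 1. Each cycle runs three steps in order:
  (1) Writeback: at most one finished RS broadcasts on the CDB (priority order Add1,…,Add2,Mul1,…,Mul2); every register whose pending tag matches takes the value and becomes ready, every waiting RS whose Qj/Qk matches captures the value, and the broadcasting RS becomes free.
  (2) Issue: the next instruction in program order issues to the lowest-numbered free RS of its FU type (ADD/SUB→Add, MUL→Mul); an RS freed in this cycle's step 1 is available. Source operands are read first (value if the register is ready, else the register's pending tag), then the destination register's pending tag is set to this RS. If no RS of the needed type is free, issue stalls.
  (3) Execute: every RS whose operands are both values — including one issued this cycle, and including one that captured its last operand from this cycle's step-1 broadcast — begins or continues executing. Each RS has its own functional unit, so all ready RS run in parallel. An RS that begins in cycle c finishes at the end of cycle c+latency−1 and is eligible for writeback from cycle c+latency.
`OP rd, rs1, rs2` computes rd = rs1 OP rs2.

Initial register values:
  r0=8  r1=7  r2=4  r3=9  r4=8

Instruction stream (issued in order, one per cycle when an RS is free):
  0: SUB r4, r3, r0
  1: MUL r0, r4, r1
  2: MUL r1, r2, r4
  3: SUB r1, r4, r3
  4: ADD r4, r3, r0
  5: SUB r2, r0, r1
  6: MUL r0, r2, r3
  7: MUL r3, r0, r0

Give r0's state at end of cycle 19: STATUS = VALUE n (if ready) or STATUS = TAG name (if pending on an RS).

STATUS = VALUE 135

c1: issue SUB r4<-Add1 | r0:8,r1:7,r2:4,r3:9,r4:Add1
c2: issue MUL r0<-Mul1 | r0:Mul1,r1:7,r2:4,r3:9,r4:Add1
c3: issue MUL r1<-Mul2 | r0:Mul1,r1:Mul2,r2:4,r3:9,r4:Add1
c4: CDB Add1=1; issue SUB r1<-Add1 | r0:Mul1,r1:Add1,r2:4,r3:9,r4:1
c5: issue ADD r4<-Add2 | r0:Mul1,r1:Add1,r2:4,r3:9,r4:Add2
c6: stall | r0:Mul1,r1:Add1,r2:4,r3:9,r4:Add2
c7: CDB Add1=-8; issue SUB r2<-Add1 | r0:Mul1,r1:-8,r2:Add1,r3:9,r4:Add2
c8: CDB Mul1=7; issue MUL r0<-Mul1 | r0:Mul1,r1:-8,r2:Add1,r3:9,r4:Add2
c9: CDB Mul2=4; issue MUL r3<-Mul2 | r0:Mul1,r1:-8,r2:Add1,r3:Mul2,r4:Add2
c10: - | r0:Mul1,r1:-8,r2:Add1,r3:Mul2,r4:Add2
c11: CDB Add1=15 | r0:Mul1,r1:-8,r2:15,r3:Mul2,r4:Add2
c12: CDB Add2=16 | r0:Mul1,r1:-8,r2:15,r3:Mul2,r4:16
c13: - | r0:Mul1,r1:-8,r2:15,r3:Mul2,r4:16
c14: - | r0:Mul1,r1:-8,r2:15,r3:Mul2,r4:16
c15: CDB Mul1=135 | r0:135,r1:-8,r2:15,r3:Mul2,r4:16
c16: - | r0:135,r1:-8,r2:15,r3:Mul2,r4:16
c17: - | r0:135,r1:-8,r2:15,r3:Mul2,r4:16
c18: - | r0:135,r1:-8,r2:15,r3:Mul2,r4:16
c19: CDB Mul2=18225 | r0:135,r1:-8,r2:15,r3:18225,r4:16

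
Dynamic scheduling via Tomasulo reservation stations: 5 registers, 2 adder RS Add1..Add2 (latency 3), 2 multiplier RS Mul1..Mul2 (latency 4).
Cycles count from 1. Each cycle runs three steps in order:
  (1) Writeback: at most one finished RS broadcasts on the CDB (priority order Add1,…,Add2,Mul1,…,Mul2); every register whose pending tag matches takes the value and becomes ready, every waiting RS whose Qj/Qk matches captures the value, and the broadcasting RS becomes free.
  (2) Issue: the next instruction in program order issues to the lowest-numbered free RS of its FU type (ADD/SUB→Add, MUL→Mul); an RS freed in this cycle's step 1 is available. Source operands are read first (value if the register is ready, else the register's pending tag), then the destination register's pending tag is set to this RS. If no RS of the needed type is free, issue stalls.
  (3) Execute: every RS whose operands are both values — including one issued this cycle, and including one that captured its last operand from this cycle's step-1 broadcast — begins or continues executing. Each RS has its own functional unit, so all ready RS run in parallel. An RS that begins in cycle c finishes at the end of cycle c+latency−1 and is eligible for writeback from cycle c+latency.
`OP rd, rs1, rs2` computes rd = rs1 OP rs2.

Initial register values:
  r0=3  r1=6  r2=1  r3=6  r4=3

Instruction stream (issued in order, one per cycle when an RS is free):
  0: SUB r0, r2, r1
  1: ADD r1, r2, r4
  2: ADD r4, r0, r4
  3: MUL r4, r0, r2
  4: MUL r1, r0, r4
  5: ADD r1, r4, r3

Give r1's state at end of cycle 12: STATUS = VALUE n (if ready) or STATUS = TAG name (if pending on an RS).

cycle 1: issue SUB r0<-Add1 // r0:Add1,r1:6,r2:1,r3:6,r4:3
cycle 2: issue ADD r1<-Add2 // r0:Add1,r1:Add2,r2:1,r3:6,r4:3
cycle 3: stall // r0:Add1,r1:Add2,r2:1,r3:6,r4:3
cycle 4: CDB Add1=-5; issue ADD r4<-Add1 // r0:-5,r1:Add2,r2:1,r3:6,r4:Add1
cycle 5: CDB Add2=4; issue MUL r4<-Mul1 // r0:-5,r1:4,r2:1,r3:6,r4:Mul1
cycle 6: issue MUL r1<-Mul2 // r0:-5,r1:Mul2,r2:1,r3:6,r4:Mul1
cycle 7: CDB Add1=-2; issue ADD r1<-Add1 // r0:-5,r1:Add1,r2:1,r3:6,r4:Mul1
cycle 8: - // r0:-5,r1:Add1,r2:1,r3:6,r4:Mul1
cycle 9: CDB Mul1=-5 // r0:-5,r1:Add1,r2:1,r3:6,r4:-5
cycle 10: - // r0:-5,r1:Add1,r2:1,r3:6,r4:-5
cycle 11: - // r0:-5,r1:Add1,r2:1,r3:6,r4:-5
cycle 12: CDB Add1=1 // r0:-5,r1:1,r2:1,r3:6,r4:-5

STATUS = VALUE 1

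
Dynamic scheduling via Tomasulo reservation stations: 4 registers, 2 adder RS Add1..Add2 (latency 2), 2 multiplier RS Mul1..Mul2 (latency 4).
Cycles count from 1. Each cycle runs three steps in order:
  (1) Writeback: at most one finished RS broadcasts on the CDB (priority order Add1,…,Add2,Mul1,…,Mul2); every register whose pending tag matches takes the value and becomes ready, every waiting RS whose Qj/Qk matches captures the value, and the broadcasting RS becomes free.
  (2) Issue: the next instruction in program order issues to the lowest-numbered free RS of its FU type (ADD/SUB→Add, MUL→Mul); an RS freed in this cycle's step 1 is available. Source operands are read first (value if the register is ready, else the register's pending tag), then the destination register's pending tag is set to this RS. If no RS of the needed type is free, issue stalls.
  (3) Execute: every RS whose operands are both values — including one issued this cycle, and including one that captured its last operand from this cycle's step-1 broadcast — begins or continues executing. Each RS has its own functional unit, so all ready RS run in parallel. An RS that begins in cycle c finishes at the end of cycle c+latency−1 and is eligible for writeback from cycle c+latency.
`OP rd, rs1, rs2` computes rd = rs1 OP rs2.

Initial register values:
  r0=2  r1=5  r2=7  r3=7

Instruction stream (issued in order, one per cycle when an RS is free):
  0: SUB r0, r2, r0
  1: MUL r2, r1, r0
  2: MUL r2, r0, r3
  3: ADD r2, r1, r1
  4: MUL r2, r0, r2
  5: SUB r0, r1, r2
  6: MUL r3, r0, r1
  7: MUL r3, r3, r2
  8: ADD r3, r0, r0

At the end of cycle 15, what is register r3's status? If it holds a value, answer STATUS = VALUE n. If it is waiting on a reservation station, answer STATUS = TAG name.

STATUS = VALUE -90

  c1: issue SUB r0<-Add1  regs: r0:Add1,r1:5,r2:7,r3:7
  c2: issue MUL r2<-Mul1  regs: r0:Add1,r1:5,r2:Mul1,r3:7
  c3: CDB Add1=5; issue MUL r2<-Mul2  regs: r0:5,r1:5,r2:Mul2,r3:7
  c4: issue ADD r2<-Add1  regs: r0:5,r1:5,r2:Add1,r3:7
  c5: stall  regs: r0:5,r1:5,r2:Add1,r3:7
  c6: CDB Add1=10; stall  regs: r0:5,r1:5,r2:10,r3:7
  c7: CDB Mul1=25; issue MUL r2<-Mul1  regs: r0:5,r1:5,r2:Mul1,r3:7
  c8: CDB Mul2=35; issue SUB r0<-Add1  regs: r0:Add1,r1:5,r2:Mul1,r3:7
  c9: issue MUL r3<-Mul2  regs: r0:Add1,r1:5,r2:Mul1,r3:Mul2
  c10: stall  regs: r0:Add1,r1:5,r2:Mul1,r3:Mul2
  c11: CDB Mul1=50; issue MUL r3<-Mul1  regs: r0:Add1,r1:5,r2:50,r3:Mul1
  c12: issue ADD r3<-Add2  regs: r0:Add1,r1:5,r2:50,r3:Add2
  c13: CDB Add1=-45  regs: r0:-45,r1:5,r2:50,r3:Add2
  c14: -  regs: r0:-45,r1:5,r2:50,r3:Add2
  c15: CDB Add2=-90  regs: r0:-45,r1:5,r2:50,r3:-90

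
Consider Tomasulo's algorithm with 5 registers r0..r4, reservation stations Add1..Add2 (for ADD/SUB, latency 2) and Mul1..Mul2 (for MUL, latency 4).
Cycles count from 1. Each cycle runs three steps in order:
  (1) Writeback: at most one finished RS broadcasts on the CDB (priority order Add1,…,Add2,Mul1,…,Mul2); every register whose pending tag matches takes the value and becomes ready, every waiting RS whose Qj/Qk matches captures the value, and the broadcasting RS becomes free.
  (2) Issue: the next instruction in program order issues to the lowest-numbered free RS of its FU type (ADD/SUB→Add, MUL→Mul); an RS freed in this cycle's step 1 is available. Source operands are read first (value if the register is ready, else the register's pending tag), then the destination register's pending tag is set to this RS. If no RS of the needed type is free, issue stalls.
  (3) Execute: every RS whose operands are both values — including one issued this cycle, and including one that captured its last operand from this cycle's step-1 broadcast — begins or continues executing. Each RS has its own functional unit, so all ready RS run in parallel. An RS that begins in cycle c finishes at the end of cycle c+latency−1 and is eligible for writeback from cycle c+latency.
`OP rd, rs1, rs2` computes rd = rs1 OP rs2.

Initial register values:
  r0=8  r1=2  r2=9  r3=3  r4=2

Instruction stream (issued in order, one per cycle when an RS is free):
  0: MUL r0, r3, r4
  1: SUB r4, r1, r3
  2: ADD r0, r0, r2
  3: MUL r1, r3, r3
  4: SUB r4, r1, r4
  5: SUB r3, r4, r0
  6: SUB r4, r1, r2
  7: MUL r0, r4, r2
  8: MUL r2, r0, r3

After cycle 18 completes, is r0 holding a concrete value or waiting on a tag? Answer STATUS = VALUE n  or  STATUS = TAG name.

cycle 1: issue MUL r0<-Mul1 // r0:Mul1,r1:2,r2:9,r3:3,r4:2
cycle 2: issue SUB r4<-Add1 // r0:Mul1,r1:2,r2:9,r3:3,r4:Add1
cycle 3: issue ADD r0<-Add2 // r0:Add2,r1:2,r2:9,r3:3,r4:Add1
cycle 4: CDB Add1=-1; issue MUL r1<-Mul2 // r0:Add2,r1:Mul2,r2:9,r3:3,r4:-1
cycle 5: CDB Mul1=6; issue SUB r4<-Add1 // r0:Add2,r1:Mul2,r2:9,r3:3,r4:Add1
cycle 6: stall // r0:Add2,r1:Mul2,r2:9,r3:3,r4:Add1
cycle 7: CDB Add2=15; issue SUB r3<-Add2 // r0:15,r1:Mul2,r2:9,r3:Add2,r4:Add1
cycle 8: CDB Mul2=9; stall // r0:15,r1:9,r2:9,r3:Add2,r4:Add1
cycle 9: stall // r0:15,r1:9,r2:9,r3:Add2,r4:Add1
cycle 10: CDB Add1=10; issue SUB r4<-Add1 // r0:15,r1:9,r2:9,r3:Add2,r4:Add1
cycle 11: issue MUL r0<-Mul1 // r0:Mul1,r1:9,r2:9,r3:Add2,r4:Add1
cycle 12: CDB Add1=0; issue MUL r2<-Mul2 // r0:Mul1,r1:9,r2:Mul2,r3:Add2,r4:0
cycle 13: CDB Add2=-5 // r0:Mul1,r1:9,r2:Mul2,r3:-5,r4:0
cycle 14: - // r0:Mul1,r1:9,r2:Mul2,r3:-5,r4:0
cycle 15: - // r0:Mul1,r1:9,r2:Mul2,r3:-5,r4:0
cycle 16: CDB Mul1=0 // r0:0,r1:9,r2:Mul2,r3:-5,r4:0
cycle 17: - // r0:0,r1:9,r2:Mul2,r3:-5,r4:0
cycle 18: - // r0:0,r1:9,r2:Mul2,r3:-5,r4:0

STATUS = VALUE 0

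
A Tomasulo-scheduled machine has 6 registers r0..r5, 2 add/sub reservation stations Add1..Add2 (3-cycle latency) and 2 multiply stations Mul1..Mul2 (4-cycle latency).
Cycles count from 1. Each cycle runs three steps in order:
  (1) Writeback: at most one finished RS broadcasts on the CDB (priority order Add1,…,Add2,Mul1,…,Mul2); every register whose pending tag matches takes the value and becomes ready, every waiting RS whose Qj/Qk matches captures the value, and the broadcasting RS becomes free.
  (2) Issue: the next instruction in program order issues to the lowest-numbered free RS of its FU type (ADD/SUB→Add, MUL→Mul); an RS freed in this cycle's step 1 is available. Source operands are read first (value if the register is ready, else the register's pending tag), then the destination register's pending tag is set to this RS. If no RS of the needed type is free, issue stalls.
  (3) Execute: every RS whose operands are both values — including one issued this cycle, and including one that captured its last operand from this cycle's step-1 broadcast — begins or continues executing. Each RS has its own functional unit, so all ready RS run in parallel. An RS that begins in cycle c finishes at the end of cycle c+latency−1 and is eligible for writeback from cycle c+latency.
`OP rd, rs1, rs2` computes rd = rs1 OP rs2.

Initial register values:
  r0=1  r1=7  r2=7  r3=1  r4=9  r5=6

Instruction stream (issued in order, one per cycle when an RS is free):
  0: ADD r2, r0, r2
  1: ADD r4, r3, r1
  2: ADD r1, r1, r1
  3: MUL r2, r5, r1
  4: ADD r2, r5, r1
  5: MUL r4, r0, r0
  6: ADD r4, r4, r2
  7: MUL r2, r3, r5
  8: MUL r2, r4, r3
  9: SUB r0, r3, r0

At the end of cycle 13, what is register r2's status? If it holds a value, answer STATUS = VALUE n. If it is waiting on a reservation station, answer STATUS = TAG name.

STATUS = TAG Mul2

c1: issue ADD r2<-Add1 | r0:1,r1:7,r2:Add1,r3:1,r4:9,r5:6
c2: issue ADD r4<-Add2 | r0:1,r1:7,r2:Add1,r3:1,r4:Add2,r5:6
c3: stall | r0:1,r1:7,r2:Add1,r3:1,r4:Add2,r5:6
c4: CDB Add1=8; issue ADD r1<-Add1 | r0:1,r1:Add1,r2:8,r3:1,r4:Add2,r5:6
c5: CDB Add2=8; issue MUL r2<-Mul1 | r0:1,r1:Add1,r2:Mul1,r3:1,r4:8,r5:6
c6: issue ADD r2<-Add2 | r0:1,r1:Add1,r2:Add2,r3:1,r4:8,r5:6
c7: CDB Add1=14; issue MUL r4<-Mul2 | r0:1,r1:14,r2:Add2,r3:1,r4:Mul2,r5:6
c8: issue ADD r4<-Add1 | r0:1,r1:14,r2:Add2,r3:1,r4:Add1,r5:6
c9: stall | r0:1,r1:14,r2:Add2,r3:1,r4:Add1,r5:6
c10: CDB Add2=20; stall | r0:1,r1:14,r2:20,r3:1,r4:Add1,r5:6
c11: CDB Mul1=84; issue MUL r2<-Mul1 | r0:1,r1:14,r2:Mul1,r3:1,r4:Add1,r5:6
c12: CDB Mul2=1; issue MUL r2<-Mul2 | r0:1,r1:14,r2:Mul2,r3:1,r4:Add1,r5:6
c13: issue SUB r0<-Add2 | r0:Add2,r1:14,r2:Mul2,r3:1,r4:Add1,r5:6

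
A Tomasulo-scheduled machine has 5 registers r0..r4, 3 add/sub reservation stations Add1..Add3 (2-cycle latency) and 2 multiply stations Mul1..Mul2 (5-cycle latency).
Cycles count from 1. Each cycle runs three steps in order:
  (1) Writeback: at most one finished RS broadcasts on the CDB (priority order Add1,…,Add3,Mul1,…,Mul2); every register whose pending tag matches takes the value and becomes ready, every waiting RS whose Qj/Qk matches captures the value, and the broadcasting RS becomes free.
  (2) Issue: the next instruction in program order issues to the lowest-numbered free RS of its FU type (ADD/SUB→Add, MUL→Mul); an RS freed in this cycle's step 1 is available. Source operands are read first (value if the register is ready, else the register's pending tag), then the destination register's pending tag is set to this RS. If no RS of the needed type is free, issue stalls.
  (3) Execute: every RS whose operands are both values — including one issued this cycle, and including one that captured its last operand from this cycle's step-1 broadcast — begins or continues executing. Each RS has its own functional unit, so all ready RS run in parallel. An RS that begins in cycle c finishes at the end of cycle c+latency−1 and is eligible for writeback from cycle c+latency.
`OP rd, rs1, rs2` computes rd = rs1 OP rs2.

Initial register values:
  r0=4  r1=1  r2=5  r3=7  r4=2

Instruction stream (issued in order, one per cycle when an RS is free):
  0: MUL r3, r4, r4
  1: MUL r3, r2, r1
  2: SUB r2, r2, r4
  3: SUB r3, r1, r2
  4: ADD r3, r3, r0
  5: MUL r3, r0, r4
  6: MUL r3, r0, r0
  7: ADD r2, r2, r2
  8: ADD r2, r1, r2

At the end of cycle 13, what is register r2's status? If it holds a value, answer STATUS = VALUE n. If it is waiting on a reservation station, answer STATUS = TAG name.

STATUS = VALUE 7

cycle 1: issue MUL r3<-Mul1 // r0:4,r1:1,r2:5,r3:Mul1,r4:2
cycle 2: issue MUL r3<-Mul2 // r0:4,r1:1,r2:5,r3:Mul2,r4:2
cycle 3: issue SUB r2<-Add1 // r0:4,r1:1,r2:Add1,r3:Mul2,r4:2
cycle 4: issue SUB r3<-Add2 // r0:4,r1:1,r2:Add1,r3:Add2,r4:2
cycle 5: CDB Add1=3; issue ADD r3<-Add1 // r0:4,r1:1,r2:3,r3:Add1,r4:2
cycle 6: CDB Mul1=4; issue MUL r3<-Mul1 // r0:4,r1:1,r2:3,r3:Mul1,r4:2
cycle 7: CDB Add2=-2; stall // r0:4,r1:1,r2:3,r3:Mul1,r4:2
cycle 8: CDB Mul2=5; issue MUL r3<-Mul2 // r0:4,r1:1,r2:3,r3:Mul2,r4:2
cycle 9: CDB Add1=2; issue ADD r2<-Add1 // r0:4,r1:1,r2:Add1,r3:Mul2,r4:2
cycle 10: issue ADD r2<-Add2 // r0:4,r1:1,r2:Add2,r3:Mul2,r4:2
cycle 11: CDB Add1=6 // r0:4,r1:1,r2:Add2,r3:Mul2,r4:2
cycle 12: CDB Mul1=8 // r0:4,r1:1,r2:Add2,r3:Mul2,r4:2
cycle 13: CDB Add2=7 // r0:4,r1:1,r2:7,r3:Mul2,r4:2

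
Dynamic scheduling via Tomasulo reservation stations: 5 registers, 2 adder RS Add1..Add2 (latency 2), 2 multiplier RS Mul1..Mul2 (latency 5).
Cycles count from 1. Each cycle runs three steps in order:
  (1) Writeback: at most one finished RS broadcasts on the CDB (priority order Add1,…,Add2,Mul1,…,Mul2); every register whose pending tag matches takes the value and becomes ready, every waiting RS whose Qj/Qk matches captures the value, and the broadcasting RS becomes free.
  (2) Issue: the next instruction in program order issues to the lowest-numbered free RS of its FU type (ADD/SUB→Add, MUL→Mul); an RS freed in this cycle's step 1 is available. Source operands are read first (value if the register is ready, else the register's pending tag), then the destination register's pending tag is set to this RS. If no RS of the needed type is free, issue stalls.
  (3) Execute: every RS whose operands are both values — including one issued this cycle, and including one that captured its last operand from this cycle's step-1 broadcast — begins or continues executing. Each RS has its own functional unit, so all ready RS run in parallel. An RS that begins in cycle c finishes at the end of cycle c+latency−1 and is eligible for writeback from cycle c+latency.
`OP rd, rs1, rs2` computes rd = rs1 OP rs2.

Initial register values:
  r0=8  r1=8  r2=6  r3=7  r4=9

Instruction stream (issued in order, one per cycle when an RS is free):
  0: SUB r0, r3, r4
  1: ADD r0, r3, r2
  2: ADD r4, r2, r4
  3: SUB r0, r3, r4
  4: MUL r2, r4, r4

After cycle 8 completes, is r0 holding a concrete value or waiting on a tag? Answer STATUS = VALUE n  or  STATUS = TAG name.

STATUS = VALUE -8

cycle 1: issue SUB r0<-Add1 // r0:Add1,r1:8,r2:6,r3:7,r4:9
cycle 2: issue ADD r0<-Add2 // r0:Add2,r1:8,r2:6,r3:7,r4:9
cycle 3: CDB Add1=-2; issue ADD r4<-Add1 // r0:Add2,r1:8,r2:6,r3:7,r4:Add1
cycle 4: CDB Add2=13; issue SUB r0<-Add2 // r0:Add2,r1:8,r2:6,r3:7,r4:Add1
cycle 5: CDB Add1=15; issue MUL r2<-Mul1 // r0:Add2,r1:8,r2:Mul1,r3:7,r4:15
cycle 6: - // r0:Add2,r1:8,r2:Mul1,r3:7,r4:15
cycle 7: CDB Add2=-8 // r0:-8,r1:8,r2:Mul1,r3:7,r4:15
cycle 8: - // r0:-8,r1:8,r2:Mul1,r3:7,r4:15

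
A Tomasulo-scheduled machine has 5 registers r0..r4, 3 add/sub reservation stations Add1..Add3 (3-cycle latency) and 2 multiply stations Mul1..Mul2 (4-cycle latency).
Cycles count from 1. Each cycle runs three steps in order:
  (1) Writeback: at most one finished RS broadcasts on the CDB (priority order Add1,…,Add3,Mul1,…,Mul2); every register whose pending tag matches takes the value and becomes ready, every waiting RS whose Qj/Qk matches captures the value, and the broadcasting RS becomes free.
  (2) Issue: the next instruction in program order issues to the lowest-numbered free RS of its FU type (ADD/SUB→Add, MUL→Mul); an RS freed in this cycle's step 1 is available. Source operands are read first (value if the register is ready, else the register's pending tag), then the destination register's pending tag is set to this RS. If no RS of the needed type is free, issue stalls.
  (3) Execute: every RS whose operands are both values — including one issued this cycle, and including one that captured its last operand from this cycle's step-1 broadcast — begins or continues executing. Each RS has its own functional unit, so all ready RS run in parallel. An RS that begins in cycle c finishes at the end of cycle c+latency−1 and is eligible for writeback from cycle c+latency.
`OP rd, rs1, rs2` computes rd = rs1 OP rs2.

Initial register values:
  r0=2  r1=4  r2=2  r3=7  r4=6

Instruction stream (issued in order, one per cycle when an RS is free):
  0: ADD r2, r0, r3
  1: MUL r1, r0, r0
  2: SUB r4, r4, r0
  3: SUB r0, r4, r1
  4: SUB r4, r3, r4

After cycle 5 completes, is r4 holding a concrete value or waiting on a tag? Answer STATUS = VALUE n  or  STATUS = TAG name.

c1: issue ADD r2<-Add1 | r0:2,r1:4,r2:Add1,r3:7,r4:6
c2: issue MUL r1<-Mul1 | r0:2,r1:Mul1,r2:Add1,r3:7,r4:6
c3: issue SUB r4<-Add2 | r0:2,r1:Mul1,r2:Add1,r3:7,r4:Add2
c4: CDB Add1=9; issue SUB r0<-Add1 | r0:Add1,r1:Mul1,r2:9,r3:7,r4:Add2
c5: issue SUB r4<-Add3 | r0:Add1,r1:Mul1,r2:9,r3:7,r4:Add3

STATUS = TAG Add3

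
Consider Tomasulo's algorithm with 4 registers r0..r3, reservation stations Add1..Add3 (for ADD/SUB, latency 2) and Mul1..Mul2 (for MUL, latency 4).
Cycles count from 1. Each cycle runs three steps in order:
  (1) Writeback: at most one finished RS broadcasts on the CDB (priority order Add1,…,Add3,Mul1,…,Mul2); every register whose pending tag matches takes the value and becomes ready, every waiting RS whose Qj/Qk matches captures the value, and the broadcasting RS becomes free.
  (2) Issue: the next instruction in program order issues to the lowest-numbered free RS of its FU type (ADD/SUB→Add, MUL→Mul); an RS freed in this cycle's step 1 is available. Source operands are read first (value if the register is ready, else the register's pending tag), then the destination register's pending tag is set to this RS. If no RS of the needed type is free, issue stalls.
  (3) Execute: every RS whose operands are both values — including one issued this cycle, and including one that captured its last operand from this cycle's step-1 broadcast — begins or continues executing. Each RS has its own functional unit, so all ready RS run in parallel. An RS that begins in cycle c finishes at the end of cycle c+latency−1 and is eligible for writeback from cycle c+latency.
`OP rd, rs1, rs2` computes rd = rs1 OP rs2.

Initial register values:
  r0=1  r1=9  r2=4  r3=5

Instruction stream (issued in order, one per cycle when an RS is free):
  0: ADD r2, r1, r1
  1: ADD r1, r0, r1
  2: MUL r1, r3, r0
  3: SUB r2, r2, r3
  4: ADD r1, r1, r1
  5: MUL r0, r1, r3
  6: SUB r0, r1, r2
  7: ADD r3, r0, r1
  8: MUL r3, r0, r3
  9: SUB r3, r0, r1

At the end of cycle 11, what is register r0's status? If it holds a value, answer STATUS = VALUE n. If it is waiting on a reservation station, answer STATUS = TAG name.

cycle 1: issue ADD r2<-Add1 // r0:1,r1:9,r2:Add1,r3:5
cycle 2: issue ADD r1<-Add2 // r0:1,r1:Add2,r2:Add1,r3:5
cycle 3: CDB Add1=18; issue MUL r1<-Mul1 // r0:1,r1:Mul1,r2:18,r3:5
cycle 4: CDB Add2=10; issue SUB r2<-Add1 // r0:1,r1:Mul1,r2:Add1,r3:5
cycle 5: issue ADD r1<-Add2 // r0:1,r1:Add2,r2:Add1,r3:5
cycle 6: CDB Add1=13; issue MUL r0<-Mul2 // r0:Mul2,r1:Add2,r2:13,r3:5
cycle 7: CDB Mul1=5; issue SUB r0<-Add1 // r0:Add1,r1:Add2,r2:13,r3:5
cycle 8: issue ADD r3<-Add3 // r0:Add1,r1:Add2,r2:13,r3:Add3
cycle 9: CDB Add2=10; issue MUL r3<-Mul1 // r0:Add1,r1:10,r2:13,r3:Mul1
cycle 10: issue SUB r3<-Add2 // r0:Add1,r1:10,r2:13,r3:Add2
cycle 11: CDB Add1=-3 // r0:-3,r1:10,r2:13,r3:Add2

STATUS = VALUE -3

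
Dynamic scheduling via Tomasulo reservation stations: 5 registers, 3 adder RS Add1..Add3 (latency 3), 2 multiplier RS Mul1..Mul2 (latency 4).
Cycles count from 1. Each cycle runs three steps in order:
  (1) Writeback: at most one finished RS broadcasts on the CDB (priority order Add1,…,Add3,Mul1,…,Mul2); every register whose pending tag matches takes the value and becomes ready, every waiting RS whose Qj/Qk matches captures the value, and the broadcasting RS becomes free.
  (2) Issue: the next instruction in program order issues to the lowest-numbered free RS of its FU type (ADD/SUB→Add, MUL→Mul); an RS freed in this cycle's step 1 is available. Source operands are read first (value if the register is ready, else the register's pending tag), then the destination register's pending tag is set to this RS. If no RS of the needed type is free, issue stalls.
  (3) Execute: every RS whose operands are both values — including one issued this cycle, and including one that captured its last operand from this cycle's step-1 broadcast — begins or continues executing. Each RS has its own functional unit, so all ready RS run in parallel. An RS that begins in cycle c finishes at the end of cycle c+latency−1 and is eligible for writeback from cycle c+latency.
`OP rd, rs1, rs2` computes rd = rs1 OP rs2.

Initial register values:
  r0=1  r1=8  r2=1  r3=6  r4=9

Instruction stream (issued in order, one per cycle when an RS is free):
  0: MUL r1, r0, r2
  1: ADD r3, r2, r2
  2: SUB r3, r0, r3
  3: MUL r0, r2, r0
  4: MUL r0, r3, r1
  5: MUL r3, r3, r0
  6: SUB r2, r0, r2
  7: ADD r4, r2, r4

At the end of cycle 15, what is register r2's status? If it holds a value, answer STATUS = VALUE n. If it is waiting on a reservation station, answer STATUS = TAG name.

STATUS = VALUE -2

c1: issue MUL r1<-Mul1 | r0:1,r1:Mul1,r2:1,r3:6,r4:9
c2: issue ADD r3<-Add1 | r0:1,r1:Mul1,r2:1,r3:Add1,r4:9
c3: issue SUB r3<-Add2 | r0:1,r1:Mul1,r2:1,r3:Add2,r4:9
c4: issue MUL r0<-Mul2 | r0:Mul2,r1:Mul1,r2:1,r3:Add2,r4:9
c5: CDB Add1=2; stall | r0:Mul2,r1:Mul1,r2:1,r3:Add2,r4:9
c6: CDB Mul1=1; issue MUL r0<-Mul1 | r0:Mul1,r1:1,r2:1,r3:Add2,r4:9
c7: stall | r0:Mul1,r1:1,r2:1,r3:Add2,r4:9
c8: CDB Add2=-1; stall | r0:Mul1,r1:1,r2:1,r3:-1,r4:9
c9: CDB Mul2=1; issue MUL r3<-Mul2 | r0:Mul1,r1:1,r2:1,r3:Mul2,r4:9
c10: issue SUB r2<-Add1 | r0:Mul1,r1:1,r2:Add1,r3:Mul2,r4:9
c11: issue ADD r4<-Add2 | r0:Mul1,r1:1,r2:Add1,r3:Mul2,r4:Add2
c12: CDB Mul1=-1 | r0:-1,r1:1,r2:Add1,r3:Mul2,r4:Add2
c13: - | r0:-1,r1:1,r2:Add1,r3:Mul2,r4:Add2
c14: - | r0:-1,r1:1,r2:Add1,r3:Mul2,r4:Add2
c15: CDB Add1=-2 | r0:-1,r1:1,r2:-2,r3:Mul2,r4:Add2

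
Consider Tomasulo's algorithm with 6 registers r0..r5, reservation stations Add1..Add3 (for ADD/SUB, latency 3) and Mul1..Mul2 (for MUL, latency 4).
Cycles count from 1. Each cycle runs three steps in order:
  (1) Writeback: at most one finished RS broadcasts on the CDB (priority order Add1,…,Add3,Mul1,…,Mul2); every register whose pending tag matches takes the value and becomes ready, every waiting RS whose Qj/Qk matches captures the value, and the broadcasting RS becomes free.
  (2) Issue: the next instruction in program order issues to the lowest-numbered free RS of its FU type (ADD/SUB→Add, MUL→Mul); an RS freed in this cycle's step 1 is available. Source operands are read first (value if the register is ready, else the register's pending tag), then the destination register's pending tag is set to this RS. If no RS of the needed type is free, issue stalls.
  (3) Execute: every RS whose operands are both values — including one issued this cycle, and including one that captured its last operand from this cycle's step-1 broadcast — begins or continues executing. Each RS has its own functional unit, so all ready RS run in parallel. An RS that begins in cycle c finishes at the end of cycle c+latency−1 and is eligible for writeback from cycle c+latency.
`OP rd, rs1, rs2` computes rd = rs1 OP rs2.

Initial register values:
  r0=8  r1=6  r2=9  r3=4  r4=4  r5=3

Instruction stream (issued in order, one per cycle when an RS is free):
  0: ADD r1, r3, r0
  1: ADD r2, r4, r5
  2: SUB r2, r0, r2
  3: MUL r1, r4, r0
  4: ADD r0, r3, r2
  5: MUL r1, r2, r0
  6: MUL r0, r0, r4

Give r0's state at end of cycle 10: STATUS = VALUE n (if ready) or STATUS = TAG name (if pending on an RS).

  c1: issue ADD r1<-Add1  regs: r0:8,r1:Add1,r2:9,r3:4,r4:4,r5:3
  c2: issue ADD r2<-Add2  regs: r0:8,r1:Add1,r2:Add2,r3:4,r4:4,r5:3
  c3: issue SUB r2<-Add3  regs: r0:8,r1:Add1,r2:Add3,r3:4,r4:4,r5:3
  c4: CDB Add1=12; issue MUL r1<-Mul1  regs: r0:8,r1:Mul1,r2:Add3,r3:4,r4:4,r5:3
  c5: CDB Add2=7; issue ADD r0<-Add1  regs: r0:Add1,r1:Mul1,r2:Add3,r3:4,r4:4,r5:3
  c6: issue MUL r1<-Mul2  regs: r0:Add1,r1:Mul2,r2:Add3,r3:4,r4:4,r5:3
  c7: stall  regs: r0:Add1,r1:Mul2,r2:Add3,r3:4,r4:4,r5:3
  c8: CDB Add3=1; stall  regs: r0:Add1,r1:Mul2,r2:1,r3:4,r4:4,r5:3
  c9: CDB Mul1=32; issue MUL r0<-Mul1  regs: r0:Mul1,r1:Mul2,r2:1,r3:4,r4:4,r5:3
  c10: -  regs: r0:Mul1,r1:Mul2,r2:1,r3:4,r4:4,r5:3

STATUS = TAG Mul1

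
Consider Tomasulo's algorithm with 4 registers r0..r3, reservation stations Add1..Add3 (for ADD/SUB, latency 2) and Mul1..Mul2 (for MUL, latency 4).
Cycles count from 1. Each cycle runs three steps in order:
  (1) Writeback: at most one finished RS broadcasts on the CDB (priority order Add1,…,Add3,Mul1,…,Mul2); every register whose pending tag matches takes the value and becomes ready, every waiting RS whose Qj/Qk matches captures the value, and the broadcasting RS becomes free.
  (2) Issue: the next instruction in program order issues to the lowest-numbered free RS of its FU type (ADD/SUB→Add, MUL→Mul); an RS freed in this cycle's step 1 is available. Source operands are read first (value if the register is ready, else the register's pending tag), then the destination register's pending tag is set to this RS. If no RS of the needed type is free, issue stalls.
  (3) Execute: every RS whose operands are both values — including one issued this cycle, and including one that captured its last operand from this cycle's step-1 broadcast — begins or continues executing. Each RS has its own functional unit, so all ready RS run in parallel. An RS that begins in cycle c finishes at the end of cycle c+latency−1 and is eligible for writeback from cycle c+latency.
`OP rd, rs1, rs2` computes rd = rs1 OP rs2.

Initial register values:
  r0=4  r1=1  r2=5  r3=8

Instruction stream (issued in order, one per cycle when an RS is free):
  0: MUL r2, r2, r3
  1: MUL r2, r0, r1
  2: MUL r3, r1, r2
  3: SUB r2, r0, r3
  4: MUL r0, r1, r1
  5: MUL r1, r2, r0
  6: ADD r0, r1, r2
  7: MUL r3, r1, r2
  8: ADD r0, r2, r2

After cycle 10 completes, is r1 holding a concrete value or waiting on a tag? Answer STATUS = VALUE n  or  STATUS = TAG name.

STATUS = TAG Mul1

cycle 1: issue MUL r2<-Mul1 // r0:4,r1:1,r2:Mul1,r3:8
cycle 2: issue MUL r2<-Mul2 // r0:4,r1:1,r2:Mul2,r3:8
cycle 3: stall // r0:4,r1:1,r2:Mul2,r3:8
cycle 4: stall // r0:4,r1:1,r2:Mul2,r3:8
cycle 5: CDB Mul1=40; issue MUL r3<-Mul1 // r0:4,r1:1,r2:Mul2,r3:Mul1
cycle 6: CDB Mul2=4; issue SUB r2<-Add1 // r0:4,r1:1,r2:Add1,r3:Mul1
cycle 7: issue MUL r0<-Mul2 // r0:Mul2,r1:1,r2:Add1,r3:Mul1
cycle 8: stall // r0:Mul2,r1:1,r2:Add1,r3:Mul1
cycle 9: stall // r0:Mul2,r1:1,r2:Add1,r3:Mul1
cycle 10: CDB Mul1=4; issue MUL r1<-Mul1 // r0:Mul2,r1:Mul1,r2:Add1,r3:4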